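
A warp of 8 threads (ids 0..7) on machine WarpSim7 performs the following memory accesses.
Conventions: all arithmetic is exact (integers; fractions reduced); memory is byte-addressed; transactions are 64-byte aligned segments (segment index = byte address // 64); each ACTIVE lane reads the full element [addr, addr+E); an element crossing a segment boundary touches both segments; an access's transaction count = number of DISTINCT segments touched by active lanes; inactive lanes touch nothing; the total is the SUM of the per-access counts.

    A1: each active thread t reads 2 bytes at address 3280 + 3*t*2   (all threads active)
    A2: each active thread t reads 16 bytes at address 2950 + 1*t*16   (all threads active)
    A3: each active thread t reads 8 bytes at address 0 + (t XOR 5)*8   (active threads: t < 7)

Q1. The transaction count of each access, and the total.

A1: 1 transaction
A2: 3 transactions
A3: 1 transaction

Answer: 1,3,1; total 5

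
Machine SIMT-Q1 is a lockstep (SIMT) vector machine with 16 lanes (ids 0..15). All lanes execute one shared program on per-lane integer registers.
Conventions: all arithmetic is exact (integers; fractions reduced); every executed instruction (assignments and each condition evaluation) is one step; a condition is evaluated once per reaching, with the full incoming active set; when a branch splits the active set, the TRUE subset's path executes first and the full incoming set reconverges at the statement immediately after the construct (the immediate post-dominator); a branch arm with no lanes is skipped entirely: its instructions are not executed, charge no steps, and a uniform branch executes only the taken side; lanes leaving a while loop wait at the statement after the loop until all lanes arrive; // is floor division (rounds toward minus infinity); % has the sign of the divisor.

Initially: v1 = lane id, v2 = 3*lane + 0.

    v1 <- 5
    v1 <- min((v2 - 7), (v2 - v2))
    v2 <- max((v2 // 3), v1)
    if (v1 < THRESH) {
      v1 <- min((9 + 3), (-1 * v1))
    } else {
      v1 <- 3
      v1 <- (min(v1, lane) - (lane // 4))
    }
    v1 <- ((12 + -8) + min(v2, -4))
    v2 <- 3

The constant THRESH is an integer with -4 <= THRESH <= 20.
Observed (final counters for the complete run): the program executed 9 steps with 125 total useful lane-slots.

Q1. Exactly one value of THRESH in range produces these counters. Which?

Answer: THRESH = 0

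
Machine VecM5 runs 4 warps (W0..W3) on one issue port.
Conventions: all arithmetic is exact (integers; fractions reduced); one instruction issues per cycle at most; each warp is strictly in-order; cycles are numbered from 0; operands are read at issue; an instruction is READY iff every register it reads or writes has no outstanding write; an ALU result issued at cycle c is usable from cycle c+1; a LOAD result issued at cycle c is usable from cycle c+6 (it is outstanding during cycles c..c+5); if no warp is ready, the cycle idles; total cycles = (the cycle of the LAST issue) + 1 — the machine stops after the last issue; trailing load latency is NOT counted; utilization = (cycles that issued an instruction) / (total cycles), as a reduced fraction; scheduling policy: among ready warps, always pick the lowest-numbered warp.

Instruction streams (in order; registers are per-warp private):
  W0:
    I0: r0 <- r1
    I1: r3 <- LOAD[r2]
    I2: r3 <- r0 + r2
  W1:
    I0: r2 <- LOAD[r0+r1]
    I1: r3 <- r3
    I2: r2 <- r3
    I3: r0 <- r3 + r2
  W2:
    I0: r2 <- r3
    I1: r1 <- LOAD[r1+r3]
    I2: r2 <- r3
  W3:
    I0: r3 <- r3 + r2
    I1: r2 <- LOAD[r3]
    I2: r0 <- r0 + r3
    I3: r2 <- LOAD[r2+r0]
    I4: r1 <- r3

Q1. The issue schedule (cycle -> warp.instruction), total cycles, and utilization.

cycle 0: W0.I0
cycle 1: W0.I1
cycle 2: W1.I0
cycle 3: W1.I1
cycle 4: W2.I0
cycle 5: W2.I1
cycle 6: W2.I2
cycle 7: W0.I2
cycle 8: W1.I2
cycle 9: W1.I3
cycle 10: W3.I0
cycle 11: W3.I1
cycle 12: W3.I2
cycle 13: idle
cycle 14: idle
cycle 15: idle
cycle 16: idle
cycle 17: W3.I3
cycle 18: W3.I4

Answer: 19 cycles, utilization 15/19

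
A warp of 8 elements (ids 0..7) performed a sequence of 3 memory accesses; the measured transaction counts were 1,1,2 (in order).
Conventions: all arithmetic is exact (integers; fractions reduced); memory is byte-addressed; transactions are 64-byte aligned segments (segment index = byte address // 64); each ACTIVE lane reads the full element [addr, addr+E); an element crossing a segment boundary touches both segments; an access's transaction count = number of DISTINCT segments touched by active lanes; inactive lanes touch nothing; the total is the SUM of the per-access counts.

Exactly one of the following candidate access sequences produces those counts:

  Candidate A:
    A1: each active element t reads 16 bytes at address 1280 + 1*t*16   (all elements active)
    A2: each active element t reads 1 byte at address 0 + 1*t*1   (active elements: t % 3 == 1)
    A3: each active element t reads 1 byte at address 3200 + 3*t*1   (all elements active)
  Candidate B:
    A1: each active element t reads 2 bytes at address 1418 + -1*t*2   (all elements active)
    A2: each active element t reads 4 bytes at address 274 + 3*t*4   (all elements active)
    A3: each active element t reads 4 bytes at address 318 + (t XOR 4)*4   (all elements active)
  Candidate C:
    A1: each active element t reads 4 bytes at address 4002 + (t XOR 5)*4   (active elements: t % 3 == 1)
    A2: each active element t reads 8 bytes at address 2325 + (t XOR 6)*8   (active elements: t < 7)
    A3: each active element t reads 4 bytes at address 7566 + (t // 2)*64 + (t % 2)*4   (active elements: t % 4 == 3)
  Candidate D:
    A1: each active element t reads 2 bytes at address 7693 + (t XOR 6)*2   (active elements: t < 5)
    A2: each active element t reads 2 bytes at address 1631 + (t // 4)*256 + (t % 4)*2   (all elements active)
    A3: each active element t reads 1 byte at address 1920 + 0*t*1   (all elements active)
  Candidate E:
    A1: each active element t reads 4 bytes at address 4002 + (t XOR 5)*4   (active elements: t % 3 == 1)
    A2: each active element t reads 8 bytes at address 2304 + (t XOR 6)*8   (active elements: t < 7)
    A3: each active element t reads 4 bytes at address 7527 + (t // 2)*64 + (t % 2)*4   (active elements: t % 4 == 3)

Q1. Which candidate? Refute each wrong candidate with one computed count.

A: A1 gives 2 transactions, not 1
B: A1 gives 2 transactions, not 1
C: A2 gives 2 transactions, not 1
D: A2 gives 2 transactions, not 1
E: all counts match (1,1,2)

Answer: E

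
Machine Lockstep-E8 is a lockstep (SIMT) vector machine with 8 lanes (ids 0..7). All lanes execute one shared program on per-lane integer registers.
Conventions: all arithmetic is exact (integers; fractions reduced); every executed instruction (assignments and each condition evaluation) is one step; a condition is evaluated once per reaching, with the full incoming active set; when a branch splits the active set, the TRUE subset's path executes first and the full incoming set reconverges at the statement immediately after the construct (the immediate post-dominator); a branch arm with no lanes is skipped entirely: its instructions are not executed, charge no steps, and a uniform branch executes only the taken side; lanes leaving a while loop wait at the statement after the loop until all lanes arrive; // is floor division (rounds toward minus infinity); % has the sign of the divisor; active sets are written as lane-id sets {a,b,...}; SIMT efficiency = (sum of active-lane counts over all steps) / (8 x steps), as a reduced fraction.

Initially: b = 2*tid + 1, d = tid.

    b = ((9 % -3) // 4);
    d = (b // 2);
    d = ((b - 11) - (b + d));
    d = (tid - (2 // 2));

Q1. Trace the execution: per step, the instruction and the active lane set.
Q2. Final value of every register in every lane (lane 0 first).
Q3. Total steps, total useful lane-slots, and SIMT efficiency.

step 0: b <- ((9 % -3) // 4)         {0,1,2,3,4,5,6,7}
step 1: d <- (b // 2)                {0,1,2,3,4,5,6,7}
step 2: d <- ((b - 11) - (b + d))    {0,1,2,3,4,5,6,7}
step 3: d <- (tid - (2 // 2))        {0,1,2,3,4,5,6,7}

Answer: 4 steps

b: 0,0,0,0,0,0,0,0
d: -1,0,1,2,3,4,5,6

steps = 4; useful = 32; efficiency = 32/32 = 1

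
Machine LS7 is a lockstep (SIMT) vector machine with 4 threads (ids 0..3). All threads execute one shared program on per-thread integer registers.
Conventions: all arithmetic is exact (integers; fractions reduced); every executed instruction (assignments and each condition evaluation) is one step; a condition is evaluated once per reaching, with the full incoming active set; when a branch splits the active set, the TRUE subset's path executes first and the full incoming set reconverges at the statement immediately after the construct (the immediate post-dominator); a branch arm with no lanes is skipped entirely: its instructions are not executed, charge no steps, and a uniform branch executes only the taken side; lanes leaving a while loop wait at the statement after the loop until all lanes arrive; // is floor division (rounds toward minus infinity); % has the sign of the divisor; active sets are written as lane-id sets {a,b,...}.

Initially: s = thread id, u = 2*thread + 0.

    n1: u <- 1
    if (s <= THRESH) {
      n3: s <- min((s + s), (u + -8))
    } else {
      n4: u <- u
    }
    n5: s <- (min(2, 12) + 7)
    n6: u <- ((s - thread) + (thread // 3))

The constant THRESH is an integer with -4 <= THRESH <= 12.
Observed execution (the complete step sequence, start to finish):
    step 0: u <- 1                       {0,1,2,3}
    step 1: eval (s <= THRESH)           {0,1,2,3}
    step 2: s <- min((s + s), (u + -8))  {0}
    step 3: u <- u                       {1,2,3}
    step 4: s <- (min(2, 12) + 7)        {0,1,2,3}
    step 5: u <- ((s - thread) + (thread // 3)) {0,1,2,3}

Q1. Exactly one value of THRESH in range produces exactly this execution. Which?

Answer: THRESH = 0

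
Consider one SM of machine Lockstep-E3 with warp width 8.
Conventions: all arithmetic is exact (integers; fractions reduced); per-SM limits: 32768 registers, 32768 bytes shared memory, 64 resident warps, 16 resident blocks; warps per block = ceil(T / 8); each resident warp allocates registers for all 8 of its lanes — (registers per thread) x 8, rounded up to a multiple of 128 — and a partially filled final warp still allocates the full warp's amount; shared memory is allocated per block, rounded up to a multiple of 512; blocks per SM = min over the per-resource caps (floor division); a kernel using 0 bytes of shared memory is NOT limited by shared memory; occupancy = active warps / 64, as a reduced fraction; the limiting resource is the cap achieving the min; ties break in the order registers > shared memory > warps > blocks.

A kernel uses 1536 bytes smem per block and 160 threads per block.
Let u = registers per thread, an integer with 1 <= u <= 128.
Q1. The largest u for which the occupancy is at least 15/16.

Answer: u = 64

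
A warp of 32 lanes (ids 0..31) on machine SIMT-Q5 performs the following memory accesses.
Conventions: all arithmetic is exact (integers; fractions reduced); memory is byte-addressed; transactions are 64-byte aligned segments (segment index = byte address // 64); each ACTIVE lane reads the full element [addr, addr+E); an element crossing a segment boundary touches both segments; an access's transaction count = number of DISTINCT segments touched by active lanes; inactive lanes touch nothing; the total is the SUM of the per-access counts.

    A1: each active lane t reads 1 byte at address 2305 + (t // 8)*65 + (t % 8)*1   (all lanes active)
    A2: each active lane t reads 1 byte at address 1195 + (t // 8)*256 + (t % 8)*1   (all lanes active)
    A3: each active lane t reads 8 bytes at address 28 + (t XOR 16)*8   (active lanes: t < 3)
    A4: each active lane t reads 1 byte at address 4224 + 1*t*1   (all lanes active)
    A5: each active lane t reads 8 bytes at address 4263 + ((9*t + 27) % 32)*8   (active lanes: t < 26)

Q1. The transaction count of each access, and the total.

A1: 4 transactions
A2: 4 transactions
A3: 1 transaction
A4: 1 transaction
A5: 5 transactions

Answer: 4,4,1,1,5; total 15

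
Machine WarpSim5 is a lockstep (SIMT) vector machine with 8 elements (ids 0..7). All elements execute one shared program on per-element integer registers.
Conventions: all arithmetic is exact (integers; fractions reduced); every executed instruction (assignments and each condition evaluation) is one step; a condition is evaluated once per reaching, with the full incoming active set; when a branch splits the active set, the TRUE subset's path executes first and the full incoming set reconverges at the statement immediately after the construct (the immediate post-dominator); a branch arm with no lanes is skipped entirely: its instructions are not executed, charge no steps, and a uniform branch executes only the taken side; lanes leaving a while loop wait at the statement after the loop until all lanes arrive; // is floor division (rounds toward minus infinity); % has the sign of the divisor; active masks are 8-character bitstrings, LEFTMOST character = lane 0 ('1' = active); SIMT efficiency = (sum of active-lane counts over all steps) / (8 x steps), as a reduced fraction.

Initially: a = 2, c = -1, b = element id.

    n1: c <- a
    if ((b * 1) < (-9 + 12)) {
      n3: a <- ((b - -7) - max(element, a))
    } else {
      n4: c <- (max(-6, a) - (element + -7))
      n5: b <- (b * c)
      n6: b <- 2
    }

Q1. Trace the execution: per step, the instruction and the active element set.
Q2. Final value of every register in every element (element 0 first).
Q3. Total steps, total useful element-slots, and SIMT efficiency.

step 0: c <- a                       11111111
step 1: eval ((b * 1) < (-9 + 12))   11111111
step 2: a <- ((b - -7) - max(element, a)) 11100000
step 3: c <- (max(-6, a) - (element + -7)) 00011111
step 4: b <- (b * c)                 00011111
step 5: b <- 2                       00011111

Answer: 6 steps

a: 5,6,7,2,2,2,2,2
c: 2,2,2,6,5,4,3,2
b: 0,1,2,2,2,2,2,2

steps = 6; useful = 34; efficiency = 34/48 = 17/24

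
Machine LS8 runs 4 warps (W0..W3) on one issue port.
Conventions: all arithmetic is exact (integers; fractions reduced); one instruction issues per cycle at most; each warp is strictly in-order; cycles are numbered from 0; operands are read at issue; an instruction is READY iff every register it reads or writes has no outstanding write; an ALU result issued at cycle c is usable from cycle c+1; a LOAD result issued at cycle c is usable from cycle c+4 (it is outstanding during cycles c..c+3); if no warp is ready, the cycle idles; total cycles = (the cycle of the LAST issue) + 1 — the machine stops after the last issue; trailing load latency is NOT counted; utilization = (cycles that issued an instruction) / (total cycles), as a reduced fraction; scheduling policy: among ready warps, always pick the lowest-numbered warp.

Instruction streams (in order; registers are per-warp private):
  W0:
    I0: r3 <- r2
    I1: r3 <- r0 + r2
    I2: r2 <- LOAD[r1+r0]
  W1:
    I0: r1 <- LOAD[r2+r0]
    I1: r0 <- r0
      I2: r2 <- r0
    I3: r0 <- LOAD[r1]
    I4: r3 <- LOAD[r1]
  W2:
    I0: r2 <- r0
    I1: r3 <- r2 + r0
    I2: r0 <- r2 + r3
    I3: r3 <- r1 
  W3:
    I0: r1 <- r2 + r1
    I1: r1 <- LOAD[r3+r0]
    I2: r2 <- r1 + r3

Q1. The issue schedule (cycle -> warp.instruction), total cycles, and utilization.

cycle 0: W0.I0
cycle 1: W0.I1
cycle 2: W0.I2
cycle 3: W1.I0
cycle 4: W1.I1
cycle 5: W1.I2
cycle 6: W2.I0
cycle 7: W1.I3
cycle 8: W1.I4
cycle 9: W2.I1
cycle 10: W2.I2
cycle 11: W2.I3
cycle 12: W3.I0
cycle 13: W3.I1
cycle 14: idle
cycle 15: idle
cycle 16: idle
cycle 17: W3.I2

Answer: 18 cycles, utilization 5/6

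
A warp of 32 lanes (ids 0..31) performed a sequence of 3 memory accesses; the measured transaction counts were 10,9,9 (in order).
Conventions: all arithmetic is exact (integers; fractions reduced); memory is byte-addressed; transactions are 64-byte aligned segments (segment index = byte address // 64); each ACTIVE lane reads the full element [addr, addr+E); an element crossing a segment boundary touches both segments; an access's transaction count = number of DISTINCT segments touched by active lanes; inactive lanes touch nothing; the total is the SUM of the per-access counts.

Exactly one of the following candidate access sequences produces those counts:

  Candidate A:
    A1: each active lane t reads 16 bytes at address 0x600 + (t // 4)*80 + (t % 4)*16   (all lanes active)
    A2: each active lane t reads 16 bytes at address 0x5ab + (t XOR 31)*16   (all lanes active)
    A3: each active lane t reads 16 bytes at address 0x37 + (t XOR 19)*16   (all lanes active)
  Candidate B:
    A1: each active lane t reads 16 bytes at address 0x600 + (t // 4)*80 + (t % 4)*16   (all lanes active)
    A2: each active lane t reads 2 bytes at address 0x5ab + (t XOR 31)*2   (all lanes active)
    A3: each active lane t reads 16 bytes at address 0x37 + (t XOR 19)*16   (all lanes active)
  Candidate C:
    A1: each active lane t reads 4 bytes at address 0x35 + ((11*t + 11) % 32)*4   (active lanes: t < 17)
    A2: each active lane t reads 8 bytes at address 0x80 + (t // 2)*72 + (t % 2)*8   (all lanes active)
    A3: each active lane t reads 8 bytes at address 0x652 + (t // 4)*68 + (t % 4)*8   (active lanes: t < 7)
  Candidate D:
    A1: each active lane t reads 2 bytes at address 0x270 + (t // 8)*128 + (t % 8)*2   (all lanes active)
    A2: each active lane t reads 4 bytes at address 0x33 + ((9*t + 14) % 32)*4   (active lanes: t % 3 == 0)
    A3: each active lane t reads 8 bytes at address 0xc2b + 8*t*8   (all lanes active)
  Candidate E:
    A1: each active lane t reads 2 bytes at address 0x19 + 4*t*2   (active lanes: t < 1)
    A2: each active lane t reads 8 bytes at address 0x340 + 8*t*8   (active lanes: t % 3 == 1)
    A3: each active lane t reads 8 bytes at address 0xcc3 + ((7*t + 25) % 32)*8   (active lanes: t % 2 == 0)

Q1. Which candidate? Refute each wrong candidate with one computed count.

B: A2 gives 2 transactions, not 9
C: A1 gives 3 transactions, not 10
D: A1 gives 4 transactions, not 10
E: A1 gives 1 transaction, not 10
A: all counts match (10,9,9)

Answer: A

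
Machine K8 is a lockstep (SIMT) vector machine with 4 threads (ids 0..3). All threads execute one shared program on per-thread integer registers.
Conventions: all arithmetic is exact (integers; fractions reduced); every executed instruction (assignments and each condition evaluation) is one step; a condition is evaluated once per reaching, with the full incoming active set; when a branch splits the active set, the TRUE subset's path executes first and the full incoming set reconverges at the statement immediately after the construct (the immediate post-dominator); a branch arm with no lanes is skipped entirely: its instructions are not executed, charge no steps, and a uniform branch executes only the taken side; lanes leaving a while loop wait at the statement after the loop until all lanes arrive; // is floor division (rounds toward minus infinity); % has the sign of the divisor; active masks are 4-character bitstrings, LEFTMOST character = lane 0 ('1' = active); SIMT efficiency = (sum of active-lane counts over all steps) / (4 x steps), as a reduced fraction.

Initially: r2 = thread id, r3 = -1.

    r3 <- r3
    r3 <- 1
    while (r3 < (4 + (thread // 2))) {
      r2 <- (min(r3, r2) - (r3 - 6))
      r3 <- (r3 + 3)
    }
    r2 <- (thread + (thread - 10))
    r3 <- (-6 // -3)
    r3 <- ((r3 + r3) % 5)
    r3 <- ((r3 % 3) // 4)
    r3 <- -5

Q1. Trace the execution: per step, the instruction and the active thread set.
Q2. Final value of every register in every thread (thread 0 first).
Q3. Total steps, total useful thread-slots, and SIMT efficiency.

step 0: r3 <- r3                     1111
step 1: r3 <- 1                      1111
step 2: eval (r3 < (4 + (thread // 2))) 1111
step 3: r2 <- (min(r3, r2) - (r3 - 6)) 1111
step 4: r3 <- (r3 + 3)               1111
step 5: eval (r3 < (4 + (thread // 2))) 1111
step 6: r2 <- (min(r3, r2) - (r3 - 6)) 0011
step 7: r3 <- (r3 + 3)               0011
step 8: eval (r3 < (4 + (thread // 2))) 0011
step 9: r2 <- (thread + (thread - 10)) 1111
step 10: r3 <- (-6 // -3)             1111
step 11: r3 <- ((r3 + r3) % 5)        1111
step 12: r3 <- ((r3 % 3) // 4)        1111
step 13: r3 <- -5                     1111

Answer: 14 steps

r2: -10,-8,-6,-4
r3: -5,-5,-5,-5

steps = 14; useful = 50; efficiency = 50/56 = 25/28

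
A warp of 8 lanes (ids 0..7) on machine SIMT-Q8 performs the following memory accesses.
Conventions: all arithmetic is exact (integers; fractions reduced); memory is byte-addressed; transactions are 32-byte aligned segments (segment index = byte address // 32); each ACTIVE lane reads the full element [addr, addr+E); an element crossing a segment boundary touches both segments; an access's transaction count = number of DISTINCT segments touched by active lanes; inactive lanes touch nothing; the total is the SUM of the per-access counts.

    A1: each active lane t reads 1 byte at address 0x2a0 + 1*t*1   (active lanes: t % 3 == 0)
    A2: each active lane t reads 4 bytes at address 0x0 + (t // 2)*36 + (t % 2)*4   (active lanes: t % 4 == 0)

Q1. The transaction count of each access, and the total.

A1: 1 transaction
A2: 2 transactions

Answer: 1,2; total 3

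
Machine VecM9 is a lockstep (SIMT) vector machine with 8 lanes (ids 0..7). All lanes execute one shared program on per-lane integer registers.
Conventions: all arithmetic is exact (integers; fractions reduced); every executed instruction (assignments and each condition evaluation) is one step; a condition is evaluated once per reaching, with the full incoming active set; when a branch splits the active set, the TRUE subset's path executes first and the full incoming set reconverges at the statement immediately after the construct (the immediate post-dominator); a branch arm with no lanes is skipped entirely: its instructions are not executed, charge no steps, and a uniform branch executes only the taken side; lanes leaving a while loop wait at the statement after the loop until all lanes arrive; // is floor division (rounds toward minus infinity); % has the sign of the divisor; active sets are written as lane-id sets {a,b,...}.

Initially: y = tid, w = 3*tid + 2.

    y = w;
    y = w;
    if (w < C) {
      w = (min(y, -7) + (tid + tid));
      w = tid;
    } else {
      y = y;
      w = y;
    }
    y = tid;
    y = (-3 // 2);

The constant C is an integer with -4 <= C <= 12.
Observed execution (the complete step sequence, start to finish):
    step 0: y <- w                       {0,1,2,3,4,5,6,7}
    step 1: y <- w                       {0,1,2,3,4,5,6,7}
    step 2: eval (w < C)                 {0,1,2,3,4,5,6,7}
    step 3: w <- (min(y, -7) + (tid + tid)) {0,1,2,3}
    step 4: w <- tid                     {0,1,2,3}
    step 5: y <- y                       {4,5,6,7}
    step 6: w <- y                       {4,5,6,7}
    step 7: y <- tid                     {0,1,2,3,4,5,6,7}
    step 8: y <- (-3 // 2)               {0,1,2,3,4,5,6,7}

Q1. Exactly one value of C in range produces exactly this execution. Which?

Answer: C = 12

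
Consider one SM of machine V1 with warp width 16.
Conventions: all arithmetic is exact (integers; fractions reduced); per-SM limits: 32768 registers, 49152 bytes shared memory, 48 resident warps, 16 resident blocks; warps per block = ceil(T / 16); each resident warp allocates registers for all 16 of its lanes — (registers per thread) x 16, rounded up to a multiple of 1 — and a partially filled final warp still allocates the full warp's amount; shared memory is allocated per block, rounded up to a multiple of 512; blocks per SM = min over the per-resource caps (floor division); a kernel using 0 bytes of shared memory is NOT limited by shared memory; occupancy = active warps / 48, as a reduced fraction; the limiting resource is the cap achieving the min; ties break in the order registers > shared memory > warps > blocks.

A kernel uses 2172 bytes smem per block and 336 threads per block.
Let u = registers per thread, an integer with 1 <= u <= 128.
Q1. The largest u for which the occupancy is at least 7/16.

Answer: u = 97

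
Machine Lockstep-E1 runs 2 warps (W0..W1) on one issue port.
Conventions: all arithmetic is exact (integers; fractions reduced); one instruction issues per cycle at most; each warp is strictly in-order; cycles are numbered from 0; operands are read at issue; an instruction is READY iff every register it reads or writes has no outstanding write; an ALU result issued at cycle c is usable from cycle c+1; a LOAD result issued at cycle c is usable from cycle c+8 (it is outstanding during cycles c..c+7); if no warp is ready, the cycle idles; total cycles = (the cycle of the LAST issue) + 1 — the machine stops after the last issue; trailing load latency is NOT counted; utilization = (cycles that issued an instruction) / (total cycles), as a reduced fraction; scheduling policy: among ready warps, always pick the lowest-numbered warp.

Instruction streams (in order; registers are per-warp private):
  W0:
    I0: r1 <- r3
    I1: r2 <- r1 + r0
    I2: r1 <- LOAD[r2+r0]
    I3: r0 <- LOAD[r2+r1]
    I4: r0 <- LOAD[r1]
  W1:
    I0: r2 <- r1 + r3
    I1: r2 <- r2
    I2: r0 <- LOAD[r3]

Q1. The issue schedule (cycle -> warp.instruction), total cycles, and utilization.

cycle 0: W0.I0
cycle 1: W0.I1
cycle 2: W0.I2
cycle 3: W1.I0
cycle 4: W1.I1
cycle 5: W1.I2
cycle 6: idle
cycle 7: idle
cycle 8: idle
cycle 9: idle
cycle 10: W0.I3
cycle 11: idle
cycle 12: idle
cycle 13: idle
cycle 14: idle
cycle 15: idle
cycle 16: idle
cycle 17: idle
cycle 18: W0.I4

Answer: 19 cycles, utilization 8/19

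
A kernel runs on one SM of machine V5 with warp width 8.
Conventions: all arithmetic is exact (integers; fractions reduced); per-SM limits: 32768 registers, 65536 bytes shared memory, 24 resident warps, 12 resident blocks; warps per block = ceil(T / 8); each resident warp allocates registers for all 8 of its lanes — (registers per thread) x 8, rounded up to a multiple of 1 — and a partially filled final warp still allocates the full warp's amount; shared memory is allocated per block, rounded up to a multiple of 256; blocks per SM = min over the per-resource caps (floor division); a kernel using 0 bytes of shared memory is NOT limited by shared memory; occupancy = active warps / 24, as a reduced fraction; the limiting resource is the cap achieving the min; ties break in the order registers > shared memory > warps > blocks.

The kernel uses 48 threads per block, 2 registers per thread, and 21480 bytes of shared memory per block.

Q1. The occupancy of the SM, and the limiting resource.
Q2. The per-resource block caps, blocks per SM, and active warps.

Answer: occupancy 3/4, limited by shared memory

registers: 341 blocks
shared memory: 3 blocks
warps: 4 blocks
blocks: 12 blocks

Answer: 3 blocks, 18 active warps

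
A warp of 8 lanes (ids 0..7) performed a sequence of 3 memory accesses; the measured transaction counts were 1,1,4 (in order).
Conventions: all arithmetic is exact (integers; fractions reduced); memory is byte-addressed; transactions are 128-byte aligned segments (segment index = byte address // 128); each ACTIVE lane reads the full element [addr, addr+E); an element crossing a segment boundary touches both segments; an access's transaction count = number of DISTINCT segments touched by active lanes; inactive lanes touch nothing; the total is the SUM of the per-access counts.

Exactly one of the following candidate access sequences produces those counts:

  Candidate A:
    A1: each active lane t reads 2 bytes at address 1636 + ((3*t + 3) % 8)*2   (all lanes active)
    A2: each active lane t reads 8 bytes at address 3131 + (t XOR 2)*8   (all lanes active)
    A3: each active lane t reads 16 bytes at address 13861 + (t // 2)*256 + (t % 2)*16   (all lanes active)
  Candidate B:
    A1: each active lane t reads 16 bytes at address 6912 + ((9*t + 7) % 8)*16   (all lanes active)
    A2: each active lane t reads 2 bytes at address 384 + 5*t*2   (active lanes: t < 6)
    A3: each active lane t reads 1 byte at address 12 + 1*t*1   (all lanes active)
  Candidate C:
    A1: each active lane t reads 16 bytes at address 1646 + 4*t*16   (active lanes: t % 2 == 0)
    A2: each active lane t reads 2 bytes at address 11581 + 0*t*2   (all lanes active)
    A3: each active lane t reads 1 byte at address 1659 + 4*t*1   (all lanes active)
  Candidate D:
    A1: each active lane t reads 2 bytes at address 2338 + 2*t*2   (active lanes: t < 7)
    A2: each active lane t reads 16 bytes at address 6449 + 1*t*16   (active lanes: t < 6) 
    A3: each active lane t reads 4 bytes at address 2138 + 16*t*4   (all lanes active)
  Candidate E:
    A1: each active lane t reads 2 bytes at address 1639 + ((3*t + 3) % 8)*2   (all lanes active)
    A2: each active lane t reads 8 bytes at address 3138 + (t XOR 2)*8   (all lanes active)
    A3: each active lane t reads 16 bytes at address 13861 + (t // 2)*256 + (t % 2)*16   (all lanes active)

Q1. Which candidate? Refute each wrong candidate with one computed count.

B: A3 gives 1 transaction, not 4
C: A1 gives 4 transactions, not 1
D: A2 gives 2 transactions, not 1
E: A2 gives 2 transactions, not 1
A: all counts match (1,1,4)

Answer: A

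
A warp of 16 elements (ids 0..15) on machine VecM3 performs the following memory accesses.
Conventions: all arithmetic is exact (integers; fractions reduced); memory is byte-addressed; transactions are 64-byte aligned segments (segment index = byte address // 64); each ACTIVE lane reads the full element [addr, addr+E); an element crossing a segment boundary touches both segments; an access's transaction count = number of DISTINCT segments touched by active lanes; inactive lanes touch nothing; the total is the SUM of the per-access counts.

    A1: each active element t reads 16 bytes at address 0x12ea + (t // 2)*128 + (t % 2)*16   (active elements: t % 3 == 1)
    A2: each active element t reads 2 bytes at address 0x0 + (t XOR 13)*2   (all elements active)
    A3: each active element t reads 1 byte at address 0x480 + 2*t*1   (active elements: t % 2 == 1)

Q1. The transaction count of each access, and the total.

A1: 8 transactions
A2: 1 transaction
A3: 1 transaction

Answer: 8,1,1; total 10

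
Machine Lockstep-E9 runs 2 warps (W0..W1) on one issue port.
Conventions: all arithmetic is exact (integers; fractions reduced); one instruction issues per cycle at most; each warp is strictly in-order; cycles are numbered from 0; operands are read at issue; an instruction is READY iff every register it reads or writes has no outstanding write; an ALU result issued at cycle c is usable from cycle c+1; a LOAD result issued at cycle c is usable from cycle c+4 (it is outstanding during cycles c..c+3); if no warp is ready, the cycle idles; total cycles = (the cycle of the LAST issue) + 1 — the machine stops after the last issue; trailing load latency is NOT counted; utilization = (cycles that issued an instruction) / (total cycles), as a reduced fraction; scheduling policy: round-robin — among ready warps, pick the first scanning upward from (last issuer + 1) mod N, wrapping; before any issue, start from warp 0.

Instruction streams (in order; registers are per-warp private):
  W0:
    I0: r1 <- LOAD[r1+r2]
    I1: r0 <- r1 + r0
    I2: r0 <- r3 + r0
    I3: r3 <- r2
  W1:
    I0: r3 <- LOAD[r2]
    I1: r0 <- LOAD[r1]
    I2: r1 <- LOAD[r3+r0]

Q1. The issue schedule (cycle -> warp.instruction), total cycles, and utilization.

cycle 0: W0.I0
cycle 1: W1.I0
cycle 2: W1.I1
cycle 3: idle
cycle 4: W0.I1
cycle 5: W0.I2
cycle 6: W1.I2
cycle 7: W0.I3

Answer: 8 cycles, utilization 7/8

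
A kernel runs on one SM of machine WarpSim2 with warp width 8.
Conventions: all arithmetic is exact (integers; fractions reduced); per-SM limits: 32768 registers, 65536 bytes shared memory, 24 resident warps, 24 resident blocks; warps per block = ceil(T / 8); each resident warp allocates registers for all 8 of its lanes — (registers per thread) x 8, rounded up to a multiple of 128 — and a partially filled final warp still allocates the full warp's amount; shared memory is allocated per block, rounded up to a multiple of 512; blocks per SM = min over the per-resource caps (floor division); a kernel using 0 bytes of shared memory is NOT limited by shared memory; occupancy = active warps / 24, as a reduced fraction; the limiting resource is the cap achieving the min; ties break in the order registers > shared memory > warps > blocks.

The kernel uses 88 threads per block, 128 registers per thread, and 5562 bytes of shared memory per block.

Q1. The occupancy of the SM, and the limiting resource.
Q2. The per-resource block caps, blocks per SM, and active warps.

Answer: occupancy 11/12, limited by registers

registers: 2 blocks
shared memory: 11 blocks
warps: 2 blocks
blocks: 24 blocks

Answer: 2 blocks, 22 active warps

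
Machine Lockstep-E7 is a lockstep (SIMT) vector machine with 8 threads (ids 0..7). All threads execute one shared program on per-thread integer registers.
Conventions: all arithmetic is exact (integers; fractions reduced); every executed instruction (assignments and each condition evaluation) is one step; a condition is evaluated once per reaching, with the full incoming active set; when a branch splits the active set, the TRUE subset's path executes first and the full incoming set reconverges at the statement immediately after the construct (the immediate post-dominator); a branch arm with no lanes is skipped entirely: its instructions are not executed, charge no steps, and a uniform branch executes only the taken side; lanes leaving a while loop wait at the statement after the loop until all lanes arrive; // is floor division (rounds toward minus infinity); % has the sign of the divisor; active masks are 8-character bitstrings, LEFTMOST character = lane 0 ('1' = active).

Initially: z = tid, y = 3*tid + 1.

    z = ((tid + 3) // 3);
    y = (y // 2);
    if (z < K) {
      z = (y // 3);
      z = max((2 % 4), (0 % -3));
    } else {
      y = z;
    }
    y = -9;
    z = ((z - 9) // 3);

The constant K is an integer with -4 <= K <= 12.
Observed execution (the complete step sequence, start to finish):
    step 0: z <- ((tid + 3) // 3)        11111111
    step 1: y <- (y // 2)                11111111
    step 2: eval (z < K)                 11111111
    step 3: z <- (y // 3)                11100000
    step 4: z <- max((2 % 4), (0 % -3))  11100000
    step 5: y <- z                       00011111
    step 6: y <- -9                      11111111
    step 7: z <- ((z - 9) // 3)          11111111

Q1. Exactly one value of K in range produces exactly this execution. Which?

Answer: K = 2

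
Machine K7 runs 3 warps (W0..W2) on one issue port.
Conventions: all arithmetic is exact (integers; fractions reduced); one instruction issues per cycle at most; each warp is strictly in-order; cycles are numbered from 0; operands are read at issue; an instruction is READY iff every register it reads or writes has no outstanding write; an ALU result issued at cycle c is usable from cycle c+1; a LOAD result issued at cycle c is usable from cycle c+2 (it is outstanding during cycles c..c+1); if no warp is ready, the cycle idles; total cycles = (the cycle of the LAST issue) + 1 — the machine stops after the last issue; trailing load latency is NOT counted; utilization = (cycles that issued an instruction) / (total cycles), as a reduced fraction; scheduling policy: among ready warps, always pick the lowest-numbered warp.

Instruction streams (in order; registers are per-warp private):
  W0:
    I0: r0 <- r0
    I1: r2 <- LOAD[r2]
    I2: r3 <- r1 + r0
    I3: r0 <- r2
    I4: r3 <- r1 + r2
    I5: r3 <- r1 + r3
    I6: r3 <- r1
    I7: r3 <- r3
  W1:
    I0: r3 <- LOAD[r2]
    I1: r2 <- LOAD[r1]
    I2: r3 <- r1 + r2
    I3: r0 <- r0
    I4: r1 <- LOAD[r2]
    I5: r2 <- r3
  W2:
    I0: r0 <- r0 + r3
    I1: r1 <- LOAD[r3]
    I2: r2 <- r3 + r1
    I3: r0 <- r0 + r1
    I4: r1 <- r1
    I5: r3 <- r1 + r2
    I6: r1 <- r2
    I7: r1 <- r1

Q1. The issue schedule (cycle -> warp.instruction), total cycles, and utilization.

cycle 0: W0.I0
cycle 1: W0.I1
cycle 2: W0.I2
cycle 3: W0.I3
cycle 4: W0.I4
cycle 5: W0.I5
cycle 6: W0.I6
cycle 7: W0.I7
cycle 8: W1.I0
cycle 9: W1.I1
cycle 10: W2.I0
cycle 11: W1.I2
cycle 12: W1.I3
cycle 13: W1.I4
cycle 14: W1.I5
cycle 15: W2.I1
cycle 16: idle
cycle 17: W2.I2
cycle 18: W2.I3
cycle 19: W2.I4
cycle 20: W2.I5
cycle 21: W2.I6
cycle 22: W2.I7

Answer: 23 cycles, utilization 22/23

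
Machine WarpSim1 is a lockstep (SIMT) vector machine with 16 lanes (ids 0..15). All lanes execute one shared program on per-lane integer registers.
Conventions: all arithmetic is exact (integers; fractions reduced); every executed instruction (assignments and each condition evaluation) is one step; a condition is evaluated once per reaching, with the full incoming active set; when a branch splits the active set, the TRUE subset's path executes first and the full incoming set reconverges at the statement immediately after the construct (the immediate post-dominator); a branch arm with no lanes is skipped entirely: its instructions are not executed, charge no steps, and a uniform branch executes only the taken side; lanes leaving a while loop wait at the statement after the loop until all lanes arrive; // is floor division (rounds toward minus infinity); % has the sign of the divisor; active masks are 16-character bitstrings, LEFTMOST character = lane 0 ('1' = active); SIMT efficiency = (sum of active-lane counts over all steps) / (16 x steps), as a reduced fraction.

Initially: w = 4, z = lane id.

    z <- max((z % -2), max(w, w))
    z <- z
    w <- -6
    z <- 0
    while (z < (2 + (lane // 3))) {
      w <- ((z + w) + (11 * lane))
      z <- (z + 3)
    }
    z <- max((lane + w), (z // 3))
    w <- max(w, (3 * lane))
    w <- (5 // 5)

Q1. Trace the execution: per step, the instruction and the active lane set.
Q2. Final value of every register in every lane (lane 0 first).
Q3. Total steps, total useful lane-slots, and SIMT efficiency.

step 0: z <- max((z % -2), max(w, w)) 1111111111111111
step 1: z <- z                       1111111111111111
step 2: w <- -6                      1111111111111111
step 3: z <- 0                       1111111111111111
step 4: eval (z < (2 + (lane // 3))) 1111111111111111
step 5: w <- ((z + w) + (11 * lane)) 1111111111111111
step 6: z <- (z + 3)                 1111111111111111
step 7: eval (z < (2 + (lane // 3))) 1111111111111111
step 8: w <- ((z + w) + (11 * lane)) 0000001111111111
step 9: z <- (z + 3)                 0000001111111111
step 10: eval (z < (2 + (lane // 3))) 0000001111111111
step 11: w <- ((z + w) + (11 * lane)) 0000000000000001
step 12: z <- (z + 3)                 0000000000000001
step 13: eval (z < (2 + (lane // 3))) 0000000000000001
step 14: z <- max((lane + w), (z // 3)) 1111111111111111
step 15: w <- max(w, (3 * lane))      1111111111111111
step 16: w <- (5 // 5)                1111111111111111

Answer: 17 steps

w: 1,1,1,1,1,1,1,1,1,1,1,1,1,1,1,1
z: 1,6,18,30,42,54,135,158,181,204,227,250,273,296,319,513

steps = 17; useful = 209; efficiency = 209/272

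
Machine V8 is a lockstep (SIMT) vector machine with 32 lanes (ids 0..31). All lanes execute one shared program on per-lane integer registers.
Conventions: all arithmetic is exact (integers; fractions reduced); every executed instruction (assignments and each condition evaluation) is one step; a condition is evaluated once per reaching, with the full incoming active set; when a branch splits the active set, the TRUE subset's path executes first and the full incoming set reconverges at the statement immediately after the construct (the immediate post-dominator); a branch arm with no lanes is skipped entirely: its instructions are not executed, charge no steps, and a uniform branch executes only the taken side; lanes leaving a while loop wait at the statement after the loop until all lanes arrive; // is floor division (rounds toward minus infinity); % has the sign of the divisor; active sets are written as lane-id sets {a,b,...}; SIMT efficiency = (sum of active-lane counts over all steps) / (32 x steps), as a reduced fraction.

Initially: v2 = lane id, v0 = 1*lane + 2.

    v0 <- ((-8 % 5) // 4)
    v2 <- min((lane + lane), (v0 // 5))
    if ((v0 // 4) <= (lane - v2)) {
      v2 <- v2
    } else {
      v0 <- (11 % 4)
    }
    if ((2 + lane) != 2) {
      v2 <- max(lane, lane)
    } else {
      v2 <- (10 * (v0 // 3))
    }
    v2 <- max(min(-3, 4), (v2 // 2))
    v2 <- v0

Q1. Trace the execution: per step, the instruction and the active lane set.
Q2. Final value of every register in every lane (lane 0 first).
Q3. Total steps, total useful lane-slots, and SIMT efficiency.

step 0: v0 <- ((-8 % 5) // 4)        {0,1,2,3,4,5,6,7,8,9,10,11,12,13,14,15,16,17,18,19,20,21,22,23,24,25,26,27,28,29,30,31}
step 1: v2 <- min((lane + lane), (v0 // 5)) {0,1,2,3,4,5,6,7,8,9,10,11,12,13,14,15,16,17,18,19,20,21,22,23,24,25,26,27,28,29,30,31}
step 2: eval ((v0 // 4) <= (lane - v2)) {0,1,2,3,4,5,6,7,8,9,10,11,12,13,14,15,16,17,18,19,20,21,22,23,24,25,26,27,28,29,30,31}
step 3: v2 <- v2                     {0,1,2,3,4,5,6,7,8,9,10,11,12,13,14,15,16,17,18,19,20,21,22,23,24,25,26,27,28,29,30,31}
step 4: eval ((2 + lane) != 2)       {0,1,2,3,4,5,6,7,8,9,10,11,12,13,14,15,16,17,18,19,20,21,22,23,24,25,26,27,28,29,30,31}
step 5: v2 <- max(lane, lane)        {1,2,3,4,5,6,7,8,9,10,11,12,13,14,15,16,17,18,19,20,21,22,23,24,25,26,27,28,29,30,31}
step 6: v2 <- (10 * (v0 // 3))       {0}
step 7: v2 <- max(min(-3, 4), (v2 // 2)) {0,1,2,3,4,5,6,7,8,9,10,11,12,13,14,15,16,17,18,19,20,21,22,23,24,25,26,27,28,29,30,31}
step 8: v2 <- v0                     {0,1,2,3,4,5,6,7,8,9,10,11,12,13,14,15,16,17,18,19,20,21,22,23,24,25,26,27,28,29,30,31}

Answer: 9 steps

v2: 0,0,0,0,0,0,0,0,0,0,0,0,0,0,0,0,0,0,0,0,0,0,0,0,0,0,0,0,0,0,0,0
v0: 0,0,0,0,0,0,0,0,0,0,0,0,0,0,0,0,0,0,0,0,0,0,0,0,0,0,0,0,0,0,0,0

steps = 9; useful = 256; efficiency = 256/288 = 8/9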